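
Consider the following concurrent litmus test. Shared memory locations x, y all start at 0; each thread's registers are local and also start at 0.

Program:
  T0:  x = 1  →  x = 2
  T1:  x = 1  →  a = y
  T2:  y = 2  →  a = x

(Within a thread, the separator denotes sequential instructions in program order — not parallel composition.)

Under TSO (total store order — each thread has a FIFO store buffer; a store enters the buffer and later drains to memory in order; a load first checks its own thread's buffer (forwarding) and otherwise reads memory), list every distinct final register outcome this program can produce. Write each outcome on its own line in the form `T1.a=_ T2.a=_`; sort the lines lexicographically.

T1.a=0 T2.a=0
T1.a=0 T2.a=1
T1.a=0 T2.a=2
T1.a=2 T2.a=0
T1.a=2 T2.a=1
T1.a=2 T2.a=2

outcome vector order: (T1.a,T2.a)
|TSO outcomes| = 6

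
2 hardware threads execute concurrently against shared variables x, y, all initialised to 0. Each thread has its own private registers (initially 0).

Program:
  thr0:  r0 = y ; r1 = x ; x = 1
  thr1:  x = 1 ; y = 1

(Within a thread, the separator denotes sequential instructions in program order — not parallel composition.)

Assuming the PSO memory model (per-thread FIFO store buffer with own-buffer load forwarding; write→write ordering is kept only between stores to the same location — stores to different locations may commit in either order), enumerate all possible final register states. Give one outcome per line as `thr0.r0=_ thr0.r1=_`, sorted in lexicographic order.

outcome vector order: (thr0.r0,thr0.r1)
|PSO outcomes| = 4

thr0.r0=0 thr0.r1=0
thr0.r0=0 thr0.r1=1
thr0.r0=1 thr0.r1=0
thr0.r0=1 thr0.r1=1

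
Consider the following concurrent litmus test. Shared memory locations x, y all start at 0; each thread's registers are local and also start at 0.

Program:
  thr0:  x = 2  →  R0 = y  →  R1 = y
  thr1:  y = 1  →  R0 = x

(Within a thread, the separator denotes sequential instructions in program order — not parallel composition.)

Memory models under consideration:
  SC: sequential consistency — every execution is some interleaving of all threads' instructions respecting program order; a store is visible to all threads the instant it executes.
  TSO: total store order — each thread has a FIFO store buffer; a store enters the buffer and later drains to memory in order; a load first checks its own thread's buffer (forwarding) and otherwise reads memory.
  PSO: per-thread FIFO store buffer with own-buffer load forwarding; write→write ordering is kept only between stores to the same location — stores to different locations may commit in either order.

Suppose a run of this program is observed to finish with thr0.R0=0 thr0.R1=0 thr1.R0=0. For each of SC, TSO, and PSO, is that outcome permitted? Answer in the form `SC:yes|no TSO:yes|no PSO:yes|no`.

SC:no TSO:yes PSO:yes

outcome vector order: (thr0.R0,thr0.R1,thr1.R0)
[SC] allowed = {002 012 110 112}
[TSO] allowed = {000 002 010 012 110 112}
[PSO] allowed = {000 002 010 012 110 112}
target 000 ∈ {TSO,PSO}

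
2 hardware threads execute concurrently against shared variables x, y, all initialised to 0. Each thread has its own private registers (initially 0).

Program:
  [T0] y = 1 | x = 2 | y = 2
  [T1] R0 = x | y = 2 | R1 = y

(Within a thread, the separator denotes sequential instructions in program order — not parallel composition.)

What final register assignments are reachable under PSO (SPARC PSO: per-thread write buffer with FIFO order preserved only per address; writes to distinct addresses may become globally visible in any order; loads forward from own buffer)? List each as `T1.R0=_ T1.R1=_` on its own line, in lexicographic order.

outcome vector order: (T1.R0,T1.R1)
|PSO outcomes| = 4

T1.R0=0 T1.R1=1
T1.R0=0 T1.R1=2
T1.R0=2 T1.R1=1
T1.R0=2 T1.R1=2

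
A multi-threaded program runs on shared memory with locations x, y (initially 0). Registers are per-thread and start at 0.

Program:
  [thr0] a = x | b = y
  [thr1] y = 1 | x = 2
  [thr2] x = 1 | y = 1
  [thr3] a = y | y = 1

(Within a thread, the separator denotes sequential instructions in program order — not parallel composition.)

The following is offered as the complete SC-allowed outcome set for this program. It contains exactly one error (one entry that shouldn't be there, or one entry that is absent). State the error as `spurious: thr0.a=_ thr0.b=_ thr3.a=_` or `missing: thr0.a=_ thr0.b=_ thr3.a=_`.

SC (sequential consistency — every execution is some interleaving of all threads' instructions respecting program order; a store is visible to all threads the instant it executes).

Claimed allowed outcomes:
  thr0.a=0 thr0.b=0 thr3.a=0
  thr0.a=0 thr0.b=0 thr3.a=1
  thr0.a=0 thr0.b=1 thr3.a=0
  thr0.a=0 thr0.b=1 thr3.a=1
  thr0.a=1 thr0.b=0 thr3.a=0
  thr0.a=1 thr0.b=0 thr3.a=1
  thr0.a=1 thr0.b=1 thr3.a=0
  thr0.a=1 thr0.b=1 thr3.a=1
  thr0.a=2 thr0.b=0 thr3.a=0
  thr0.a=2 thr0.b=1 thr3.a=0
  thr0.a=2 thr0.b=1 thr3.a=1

spurious: thr0.a=2 thr0.b=0 thr3.a=0

outcome vector order: (thr0.a,thr0.b,thr3.a)
SC: 10 outcomes — {<0 0 0>, <0 0 1>, <0 1 0>, <0 1 1>, <1 0 0>, <1 0 1>, <1 1 0>, <1 1 1>, <2 1 0>, <2 1 1>}
claimed∖SC = {<2 0 0>}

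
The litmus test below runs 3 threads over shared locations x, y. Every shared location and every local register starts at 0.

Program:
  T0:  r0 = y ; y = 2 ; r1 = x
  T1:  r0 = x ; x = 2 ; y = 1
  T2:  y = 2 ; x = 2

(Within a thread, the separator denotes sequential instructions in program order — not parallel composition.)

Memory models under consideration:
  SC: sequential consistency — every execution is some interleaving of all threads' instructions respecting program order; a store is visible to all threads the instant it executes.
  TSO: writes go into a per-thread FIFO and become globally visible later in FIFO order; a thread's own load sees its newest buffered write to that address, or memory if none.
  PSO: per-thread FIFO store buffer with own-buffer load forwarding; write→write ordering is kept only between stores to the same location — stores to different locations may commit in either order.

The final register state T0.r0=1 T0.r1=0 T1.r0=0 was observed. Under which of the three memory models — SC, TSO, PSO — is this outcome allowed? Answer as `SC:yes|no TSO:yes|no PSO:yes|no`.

outcome vector order: (T0.r0,T0.r1,T1.r0)
SC (10): (0,0,0); (0,0,2); (0,2,0); (0,2,2); (1,2,0); (1,2,2); (2,0,0); (2,0,2); (2,2,0); (2,2,2)
TSO (10): (0,0,0); (0,0,2); (0,2,0); (0,2,2); (1,2,0); (1,2,2); (2,0,0); (2,0,2); (2,2,0); (2,2,2)
PSO (11): (0,0,0); (0,0,2); (0,2,0); (0,2,2); (1,0,0); (1,2,0); (1,2,2); (2,0,0); (2,0,2); (2,2,0); (2,2,2)
target (1,0,0) ∈ {PSO}

SC:no TSO:no PSO:yes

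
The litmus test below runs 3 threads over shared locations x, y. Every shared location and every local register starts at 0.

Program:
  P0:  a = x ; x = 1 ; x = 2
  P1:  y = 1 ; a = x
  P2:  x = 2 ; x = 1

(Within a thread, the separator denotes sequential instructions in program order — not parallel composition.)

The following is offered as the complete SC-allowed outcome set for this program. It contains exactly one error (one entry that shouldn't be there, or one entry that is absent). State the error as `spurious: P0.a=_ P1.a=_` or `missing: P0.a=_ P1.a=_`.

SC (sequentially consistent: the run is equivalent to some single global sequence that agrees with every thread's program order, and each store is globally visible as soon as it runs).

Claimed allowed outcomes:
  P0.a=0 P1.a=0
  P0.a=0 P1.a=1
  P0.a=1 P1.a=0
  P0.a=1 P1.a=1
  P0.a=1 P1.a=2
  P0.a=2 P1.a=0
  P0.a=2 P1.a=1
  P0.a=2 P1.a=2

missing: P0.a=0 P1.a=2

outcome vector order: (P0.a,P1.a)
[SC] allowed = {0/0, 0/1, 0/2, 1/0, 1/1, 1/2, 2/0, 2/1, 2/2}
SC∖claimed = {0/2}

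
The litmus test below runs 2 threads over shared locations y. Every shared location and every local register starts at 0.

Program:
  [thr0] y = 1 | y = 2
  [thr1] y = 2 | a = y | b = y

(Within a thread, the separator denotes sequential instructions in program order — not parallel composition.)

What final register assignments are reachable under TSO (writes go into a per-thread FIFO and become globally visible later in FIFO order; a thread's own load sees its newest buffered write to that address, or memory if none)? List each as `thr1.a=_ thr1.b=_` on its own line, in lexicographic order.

thr1.a=1 thr1.b=1
thr1.a=1 thr1.b=2
thr1.a=2 thr1.b=1
thr1.a=2 thr1.b=2

outcome vector order: (thr1.a,thr1.b)
|TSO outcomes| = 4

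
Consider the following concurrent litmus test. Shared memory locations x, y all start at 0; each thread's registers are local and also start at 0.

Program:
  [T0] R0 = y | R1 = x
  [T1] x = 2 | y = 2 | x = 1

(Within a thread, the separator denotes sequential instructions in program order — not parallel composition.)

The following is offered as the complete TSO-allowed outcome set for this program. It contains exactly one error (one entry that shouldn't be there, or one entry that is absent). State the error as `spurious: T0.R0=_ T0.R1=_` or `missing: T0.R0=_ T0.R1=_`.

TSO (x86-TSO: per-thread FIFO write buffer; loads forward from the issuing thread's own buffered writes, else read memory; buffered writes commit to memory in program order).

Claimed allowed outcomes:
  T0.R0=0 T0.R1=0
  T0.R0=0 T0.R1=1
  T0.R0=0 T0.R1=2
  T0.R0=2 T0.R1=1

missing: T0.R0=2 T0.R1=2

outcome vector order: (T0.R0,T0.R1)
under TSO → (0,0) (0,1) (0,2) (2,1) (2,2)
TSO∖claimed = {(2,2)}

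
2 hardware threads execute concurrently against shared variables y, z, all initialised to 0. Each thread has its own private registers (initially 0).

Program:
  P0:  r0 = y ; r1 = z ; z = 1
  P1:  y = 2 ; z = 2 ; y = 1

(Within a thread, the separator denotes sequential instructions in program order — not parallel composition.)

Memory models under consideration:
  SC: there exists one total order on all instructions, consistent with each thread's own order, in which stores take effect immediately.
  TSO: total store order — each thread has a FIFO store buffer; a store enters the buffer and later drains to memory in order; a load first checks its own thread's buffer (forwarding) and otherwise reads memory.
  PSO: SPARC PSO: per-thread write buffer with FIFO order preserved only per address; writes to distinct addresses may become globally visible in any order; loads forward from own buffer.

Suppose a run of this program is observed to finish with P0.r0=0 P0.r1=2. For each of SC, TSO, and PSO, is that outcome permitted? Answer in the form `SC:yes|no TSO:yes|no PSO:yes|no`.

outcome vector order: (P0.r0,P0.r1)
SC (5): 00; 02; 12; 20; 22
TSO (5): 00; 02; 12; 20; 22
PSO (6): 00; 02; 10; 12; 20; 22
target 02 ∈ {SC,TSO,PSO}

SC:yes TSO:yes PSO:yes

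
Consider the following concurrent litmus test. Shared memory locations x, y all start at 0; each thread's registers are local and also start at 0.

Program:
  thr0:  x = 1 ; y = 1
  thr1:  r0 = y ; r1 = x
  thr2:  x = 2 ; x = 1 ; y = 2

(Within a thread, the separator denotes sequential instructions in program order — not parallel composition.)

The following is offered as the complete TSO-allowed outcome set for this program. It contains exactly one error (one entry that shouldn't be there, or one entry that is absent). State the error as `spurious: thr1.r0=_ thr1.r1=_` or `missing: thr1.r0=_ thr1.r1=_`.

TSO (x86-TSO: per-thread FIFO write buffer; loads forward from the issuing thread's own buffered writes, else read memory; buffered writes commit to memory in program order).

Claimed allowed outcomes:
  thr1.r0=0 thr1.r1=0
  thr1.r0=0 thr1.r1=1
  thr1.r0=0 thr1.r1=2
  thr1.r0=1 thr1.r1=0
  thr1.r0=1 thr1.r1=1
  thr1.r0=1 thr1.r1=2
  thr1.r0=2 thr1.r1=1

spurious: thr1.r0=1 thr1.r1=0

outcome vector order: (thr1.r0,thr1.r1)
under TSO → 00, 01, 02, 11, 12, 21
claimed∖TSO = {10}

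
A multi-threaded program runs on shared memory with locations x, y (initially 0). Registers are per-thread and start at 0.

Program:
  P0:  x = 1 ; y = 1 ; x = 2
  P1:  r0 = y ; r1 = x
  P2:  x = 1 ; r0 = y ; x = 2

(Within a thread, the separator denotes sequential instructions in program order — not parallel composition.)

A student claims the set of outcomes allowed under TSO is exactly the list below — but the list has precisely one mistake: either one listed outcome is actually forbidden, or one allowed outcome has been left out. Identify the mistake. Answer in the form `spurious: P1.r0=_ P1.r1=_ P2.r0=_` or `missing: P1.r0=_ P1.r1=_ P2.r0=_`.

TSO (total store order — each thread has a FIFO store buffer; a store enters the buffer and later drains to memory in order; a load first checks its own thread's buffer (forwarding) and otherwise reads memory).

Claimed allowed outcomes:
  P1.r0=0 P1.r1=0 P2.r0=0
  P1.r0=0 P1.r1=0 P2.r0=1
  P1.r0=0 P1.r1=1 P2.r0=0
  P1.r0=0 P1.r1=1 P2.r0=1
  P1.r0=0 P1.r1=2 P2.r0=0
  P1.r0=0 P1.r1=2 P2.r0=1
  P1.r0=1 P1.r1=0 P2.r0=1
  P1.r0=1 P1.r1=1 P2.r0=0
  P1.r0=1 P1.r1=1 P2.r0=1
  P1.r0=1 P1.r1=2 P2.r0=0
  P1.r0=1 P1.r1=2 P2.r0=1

spurious: P1.r0=1 P1.r1=0 P2.r0=1

outcome vector order: (P1.r0,P1.r1,P2.r0)
TSO: 10 outcomes — {<0 0 0>; <0 0 1>; <0 1 0>; <0 1 1>; <0 2 0>; <0 2 1>; <1 1 0>; <1 1 1>; <1 2 0>; <1 2 1>}
claimed∖TSO = {<1 0 1>}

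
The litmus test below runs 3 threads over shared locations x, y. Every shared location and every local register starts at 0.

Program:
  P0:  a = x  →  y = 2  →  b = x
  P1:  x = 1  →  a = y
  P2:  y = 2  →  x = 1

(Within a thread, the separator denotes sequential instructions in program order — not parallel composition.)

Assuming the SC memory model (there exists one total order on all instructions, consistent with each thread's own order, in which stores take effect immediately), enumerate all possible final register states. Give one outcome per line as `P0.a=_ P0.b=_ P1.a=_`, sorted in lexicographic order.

P0.a=0 P0.b=0 P1.a=2
P0.a=0 P0.b=1 P1.a=0
P0.a=0 P0.b=1 P1.a=2
P0.a=1 P0.b=1 P1.a=0
P0.a=1 P0.b=1 P1.a=2

outcome vector order: (P0.a,P0.b,P1.a)
|SC outcomes| = 5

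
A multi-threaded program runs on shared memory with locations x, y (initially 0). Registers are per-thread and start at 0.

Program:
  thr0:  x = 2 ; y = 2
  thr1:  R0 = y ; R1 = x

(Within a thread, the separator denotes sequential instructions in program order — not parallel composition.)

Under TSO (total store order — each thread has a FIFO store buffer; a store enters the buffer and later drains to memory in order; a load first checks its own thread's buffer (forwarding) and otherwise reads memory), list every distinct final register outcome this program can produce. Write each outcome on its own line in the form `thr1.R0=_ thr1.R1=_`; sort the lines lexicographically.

thr1.R0=0 thr1.R1=0
thr1.R0=0 thr1.R1=2
thr1.R0=2 thr1.R1=2

outcome vector order: (thr1.R0,thr1.R1)
|TSO outcomes| = 3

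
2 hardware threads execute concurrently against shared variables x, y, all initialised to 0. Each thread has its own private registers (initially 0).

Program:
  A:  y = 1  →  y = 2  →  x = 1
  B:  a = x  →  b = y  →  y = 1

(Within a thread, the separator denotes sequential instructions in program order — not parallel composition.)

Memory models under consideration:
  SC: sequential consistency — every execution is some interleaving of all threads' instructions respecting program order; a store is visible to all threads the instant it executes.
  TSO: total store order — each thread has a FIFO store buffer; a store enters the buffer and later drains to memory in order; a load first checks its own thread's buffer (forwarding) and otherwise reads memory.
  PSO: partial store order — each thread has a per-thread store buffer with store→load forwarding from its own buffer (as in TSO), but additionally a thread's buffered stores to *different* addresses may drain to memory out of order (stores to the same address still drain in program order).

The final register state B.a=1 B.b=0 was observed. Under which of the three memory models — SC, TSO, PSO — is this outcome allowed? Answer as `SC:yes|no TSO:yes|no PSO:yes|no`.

SC:no TSO:no PSO:yes

outcome vector order: (B.a,B.b)
under SC → 00 01 02 12
under TSO → 00 01 02 12
under PSO → 00 01 02 10 11 12
target 10 ∈ {PSO}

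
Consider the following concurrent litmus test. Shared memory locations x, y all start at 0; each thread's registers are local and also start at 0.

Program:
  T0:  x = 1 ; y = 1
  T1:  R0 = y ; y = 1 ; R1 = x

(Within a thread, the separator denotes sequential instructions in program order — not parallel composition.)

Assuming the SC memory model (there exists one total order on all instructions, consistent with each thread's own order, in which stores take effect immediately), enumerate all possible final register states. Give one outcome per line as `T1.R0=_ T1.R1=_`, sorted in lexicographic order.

T1.R0=0 T1.R1=0
T1.R0=0 T1.R1=1
T1.R0=1 T1.R1=1

outcome vector order: (T1.R0,T1.R1)
|SC outcomes| = 3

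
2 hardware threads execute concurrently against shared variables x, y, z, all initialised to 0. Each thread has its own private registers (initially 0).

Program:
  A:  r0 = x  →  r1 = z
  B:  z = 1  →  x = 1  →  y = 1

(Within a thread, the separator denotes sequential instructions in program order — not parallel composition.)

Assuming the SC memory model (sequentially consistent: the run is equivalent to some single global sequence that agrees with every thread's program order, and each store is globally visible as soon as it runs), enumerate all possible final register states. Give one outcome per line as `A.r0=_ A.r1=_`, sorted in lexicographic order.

A.r0=0 A.r1=0
A.r0=0 A.r1=1
A.r0=1 A.r1=1

outcome vector order: (A.r0,A.r1)
|SC outcomes| = 3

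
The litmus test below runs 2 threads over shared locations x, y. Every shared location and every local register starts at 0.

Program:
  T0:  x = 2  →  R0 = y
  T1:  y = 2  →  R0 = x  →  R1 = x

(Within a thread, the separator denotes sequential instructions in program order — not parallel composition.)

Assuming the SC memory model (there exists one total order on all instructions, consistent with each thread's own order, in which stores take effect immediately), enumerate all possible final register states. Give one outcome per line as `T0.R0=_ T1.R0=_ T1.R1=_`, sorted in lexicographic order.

outcome vector order: (T0.R0,T1.R0,T1.R1)
|SC outcomes| = 4

T0.R0=0 T1.R0=2 T1.R1=2
T0.R0=2 T1.R0=0 T1.R1=0
T0.R0=2 T1.R0=0 T1.R1=2
T0.R0=2 T1.R0=2 T1.R1=2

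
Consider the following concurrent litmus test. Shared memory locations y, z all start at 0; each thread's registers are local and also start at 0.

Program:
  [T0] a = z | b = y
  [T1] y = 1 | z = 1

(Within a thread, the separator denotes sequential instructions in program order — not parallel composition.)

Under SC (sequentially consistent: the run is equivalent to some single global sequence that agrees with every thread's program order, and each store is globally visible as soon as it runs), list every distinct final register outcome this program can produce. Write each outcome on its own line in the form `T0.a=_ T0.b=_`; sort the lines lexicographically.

outcome vector order: (T0.a,T0.b)
|SC outcomes| = 3

T0.a=0 T0.b=0
T0.a=0 T0.b=1
T0.a=1 T0.b=1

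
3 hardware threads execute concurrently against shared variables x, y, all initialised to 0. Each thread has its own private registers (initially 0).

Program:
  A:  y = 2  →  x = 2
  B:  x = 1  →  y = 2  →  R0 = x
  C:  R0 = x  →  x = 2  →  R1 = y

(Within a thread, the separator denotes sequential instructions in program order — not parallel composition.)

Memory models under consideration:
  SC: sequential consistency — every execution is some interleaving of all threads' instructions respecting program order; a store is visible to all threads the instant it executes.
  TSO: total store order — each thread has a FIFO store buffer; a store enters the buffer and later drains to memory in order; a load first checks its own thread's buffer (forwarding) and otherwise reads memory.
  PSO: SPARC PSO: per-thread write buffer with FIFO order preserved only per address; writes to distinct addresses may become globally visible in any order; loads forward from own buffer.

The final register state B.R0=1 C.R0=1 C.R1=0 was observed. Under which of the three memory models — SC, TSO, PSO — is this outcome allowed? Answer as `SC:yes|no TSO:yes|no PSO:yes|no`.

outcome vector order: (B.R0,C.R0,C.R1)
SC: 9 outcomes — {100, 102, 112, 122, 200, 202, 210, 212, 222}
TSO: 10 outcomes — {100, 102, 110, 112, 122, 200, 202, 210, 212, 222}
PSO: 12 outcomes — {100, 102, 110, 112, 120, 122, 200, 202, 210, 212, 220, 222}
target 110 ∈ {TSO,PSO}

SC:no TSO:yes PSO:yes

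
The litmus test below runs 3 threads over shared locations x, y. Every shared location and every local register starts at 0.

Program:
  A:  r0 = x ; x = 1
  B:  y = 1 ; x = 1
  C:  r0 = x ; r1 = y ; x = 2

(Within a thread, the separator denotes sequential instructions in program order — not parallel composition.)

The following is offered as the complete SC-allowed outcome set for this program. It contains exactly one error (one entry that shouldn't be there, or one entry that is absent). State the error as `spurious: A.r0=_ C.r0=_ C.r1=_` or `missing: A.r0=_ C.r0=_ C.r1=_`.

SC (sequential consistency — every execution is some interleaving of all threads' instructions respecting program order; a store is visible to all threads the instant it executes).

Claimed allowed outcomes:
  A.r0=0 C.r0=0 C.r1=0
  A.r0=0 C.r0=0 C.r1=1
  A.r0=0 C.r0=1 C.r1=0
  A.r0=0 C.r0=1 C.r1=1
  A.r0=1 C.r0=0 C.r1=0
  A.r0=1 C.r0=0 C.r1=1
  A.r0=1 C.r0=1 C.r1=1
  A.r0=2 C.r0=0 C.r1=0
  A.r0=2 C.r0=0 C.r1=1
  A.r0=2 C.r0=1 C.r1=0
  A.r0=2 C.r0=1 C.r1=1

spurious: A.r0=2 C.r0=1 C.r1=0

outcome vector order: (A.r0,C.r0,C.r1)
[SC] allowed = {<0 0 0> <0 0 1> <0 1 0> <0 1 1> <1 0 0> <1 0 1> <1 1 1> <2 0 0> <2 0 1> <2 1 1>}
claimed∖SC = {<2 1 0>}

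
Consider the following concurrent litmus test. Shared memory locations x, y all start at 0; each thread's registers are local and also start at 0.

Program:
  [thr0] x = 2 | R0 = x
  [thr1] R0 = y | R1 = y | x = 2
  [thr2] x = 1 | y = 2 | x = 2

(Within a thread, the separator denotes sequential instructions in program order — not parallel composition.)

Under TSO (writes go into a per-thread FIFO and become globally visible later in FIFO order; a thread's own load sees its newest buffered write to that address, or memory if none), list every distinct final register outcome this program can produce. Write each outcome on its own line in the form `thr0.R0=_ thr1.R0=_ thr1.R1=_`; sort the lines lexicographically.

thr0.R0=1 thr1.R0=0 thr1.R1=0
thr0.R0=1 thr1.R0=0 thr1.R1=2
thr0.R0=1 thr1.R0=2 thr1.R1=2
thr0.R0=2 thr1.R0=0 thr1.R1=0
thr0.R0=2 thr1.R0=0 thr1.R1=2
thr0.R0=2 thr1.R0=2 thr1.R1=2

outcome vector order: (thr0.R0,thr1.R0,thr1.R1)
|TSO outcomes| = 6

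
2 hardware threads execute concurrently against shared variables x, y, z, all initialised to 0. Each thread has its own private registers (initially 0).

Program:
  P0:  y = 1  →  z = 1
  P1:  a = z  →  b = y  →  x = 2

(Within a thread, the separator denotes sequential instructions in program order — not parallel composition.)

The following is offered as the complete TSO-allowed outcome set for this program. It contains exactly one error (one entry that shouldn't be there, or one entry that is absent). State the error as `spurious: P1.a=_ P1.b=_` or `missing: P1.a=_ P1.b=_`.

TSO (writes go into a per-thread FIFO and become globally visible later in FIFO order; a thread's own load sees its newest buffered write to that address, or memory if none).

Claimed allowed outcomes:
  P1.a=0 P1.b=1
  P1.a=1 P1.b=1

outcome vector order: (P1.a,P1.b)
under TSO → (0,0) (0,1) (1,1)
TSO∖claimed = {(0,0)}

missing: P1.a=0 P1.b=0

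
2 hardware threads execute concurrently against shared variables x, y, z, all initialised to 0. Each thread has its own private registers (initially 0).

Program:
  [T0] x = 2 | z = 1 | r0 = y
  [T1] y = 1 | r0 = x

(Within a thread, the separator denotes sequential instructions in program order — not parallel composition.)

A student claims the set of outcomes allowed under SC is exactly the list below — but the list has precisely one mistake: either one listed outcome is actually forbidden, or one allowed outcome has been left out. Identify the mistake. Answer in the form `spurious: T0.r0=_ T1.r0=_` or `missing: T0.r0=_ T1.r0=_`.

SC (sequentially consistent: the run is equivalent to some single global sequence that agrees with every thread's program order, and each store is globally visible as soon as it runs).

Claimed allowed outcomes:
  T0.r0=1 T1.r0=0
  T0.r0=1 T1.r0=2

outcome vector order: (T0.r0,T1.r0)
[SC] allowed = {(0,2), (1,0), (1,2)}
SC∖claimed = {(0,2)}

missing: T0.r0=0 T1.r0=2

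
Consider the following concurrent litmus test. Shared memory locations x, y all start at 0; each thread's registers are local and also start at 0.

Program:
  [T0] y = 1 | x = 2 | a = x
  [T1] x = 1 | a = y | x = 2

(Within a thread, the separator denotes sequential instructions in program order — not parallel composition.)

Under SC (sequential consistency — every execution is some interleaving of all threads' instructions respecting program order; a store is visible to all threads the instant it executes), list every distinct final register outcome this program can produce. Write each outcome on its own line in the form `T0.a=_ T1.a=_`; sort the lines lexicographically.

outcome vector order: (T0.a,T1.a)
|SC outcomes| = 3

T0.a=1 T1.a=1
T0.a=2 T1.a=0
T0.a=2 T1.a=1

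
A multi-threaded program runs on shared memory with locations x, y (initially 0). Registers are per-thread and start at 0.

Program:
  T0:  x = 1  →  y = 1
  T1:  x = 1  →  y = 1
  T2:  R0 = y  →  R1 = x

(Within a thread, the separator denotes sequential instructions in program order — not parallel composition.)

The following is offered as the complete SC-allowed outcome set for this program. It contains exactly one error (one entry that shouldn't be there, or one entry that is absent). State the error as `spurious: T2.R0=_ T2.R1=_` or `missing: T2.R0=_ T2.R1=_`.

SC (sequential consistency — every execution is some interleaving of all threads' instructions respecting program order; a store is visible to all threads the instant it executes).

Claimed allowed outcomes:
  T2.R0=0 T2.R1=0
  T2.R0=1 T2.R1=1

missing: T2.R0=0 T2.R1=1

outcome vector order: (T2.R0,T2.R1)
under SC → (0,0), (0,1), (1,1)
SC∖claimed = {(0,1)}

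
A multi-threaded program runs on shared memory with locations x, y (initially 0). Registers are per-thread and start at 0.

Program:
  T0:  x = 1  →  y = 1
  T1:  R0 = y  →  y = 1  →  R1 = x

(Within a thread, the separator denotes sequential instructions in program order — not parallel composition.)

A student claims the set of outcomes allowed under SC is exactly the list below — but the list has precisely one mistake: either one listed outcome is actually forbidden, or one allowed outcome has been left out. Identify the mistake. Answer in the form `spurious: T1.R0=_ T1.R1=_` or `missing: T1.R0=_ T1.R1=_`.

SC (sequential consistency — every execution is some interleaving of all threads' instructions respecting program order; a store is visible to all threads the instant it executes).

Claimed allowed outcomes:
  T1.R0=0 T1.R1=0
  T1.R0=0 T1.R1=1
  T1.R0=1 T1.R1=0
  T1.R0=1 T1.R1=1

spurious: T1.R0=1 T1.R1=0

outcome vector order: (T1.R0,T1.R1)
under SC → <0 0>; <0 1>; <1 1>
claimed∖SC = {<1 0>}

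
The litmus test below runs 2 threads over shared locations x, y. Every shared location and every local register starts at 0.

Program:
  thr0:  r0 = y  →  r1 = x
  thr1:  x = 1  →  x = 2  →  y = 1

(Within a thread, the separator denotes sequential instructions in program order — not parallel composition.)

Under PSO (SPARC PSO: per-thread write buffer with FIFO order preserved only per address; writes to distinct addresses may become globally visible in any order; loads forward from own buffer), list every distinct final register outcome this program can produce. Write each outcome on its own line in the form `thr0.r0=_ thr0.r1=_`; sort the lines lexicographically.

outcome vector order: (thr0.r0,thr0.r1)
|PSO outcomes| = 6

thr0.r0=0 thr0.r1=0
thr0.r0=0 thr0.r1=1
thr0.r0=0 thr0.r1=2
thr0.r0=1 thr0.r1=0
thr0.r0=1 thr0.r1=1
thr0.r0=1 thr0.r1=2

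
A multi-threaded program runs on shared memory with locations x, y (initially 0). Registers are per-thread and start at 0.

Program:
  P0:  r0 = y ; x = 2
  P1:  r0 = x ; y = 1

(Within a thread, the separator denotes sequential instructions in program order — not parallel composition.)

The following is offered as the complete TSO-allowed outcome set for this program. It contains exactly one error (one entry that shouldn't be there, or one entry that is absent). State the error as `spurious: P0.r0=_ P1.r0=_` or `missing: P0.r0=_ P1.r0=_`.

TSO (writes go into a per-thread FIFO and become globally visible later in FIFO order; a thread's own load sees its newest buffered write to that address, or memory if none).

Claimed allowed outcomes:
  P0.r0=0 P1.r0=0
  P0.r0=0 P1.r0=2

outcome vector order: (P0.r0,P1.r0)
TSO (3): (0,0), (0,2), (1,0)
TSO∖claimed = {(1,0)}

missing: P0.r0=1 P1.r0=0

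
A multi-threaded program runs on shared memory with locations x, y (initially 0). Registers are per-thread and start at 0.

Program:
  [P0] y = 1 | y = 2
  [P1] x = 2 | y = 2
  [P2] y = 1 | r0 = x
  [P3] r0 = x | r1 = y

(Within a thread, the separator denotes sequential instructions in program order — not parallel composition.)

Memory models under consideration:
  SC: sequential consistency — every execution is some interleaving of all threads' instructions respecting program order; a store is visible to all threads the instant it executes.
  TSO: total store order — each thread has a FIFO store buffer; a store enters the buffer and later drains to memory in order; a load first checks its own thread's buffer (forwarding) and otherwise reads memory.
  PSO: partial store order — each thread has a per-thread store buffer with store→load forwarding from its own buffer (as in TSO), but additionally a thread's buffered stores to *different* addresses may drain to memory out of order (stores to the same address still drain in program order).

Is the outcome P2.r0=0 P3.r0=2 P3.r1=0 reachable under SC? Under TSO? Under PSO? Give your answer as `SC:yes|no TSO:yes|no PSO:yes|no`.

SC:no TSO:yes PSO:yes

outcome vector order: (P2.r0,P3.r0,P3.r1)
[SC] allowed = {(0,0,0), (0,0,1), (0,0,2), (0,2,1), (0,2,2), (2,0,0), (2,0,1), (2,0,2), (2,2,0), (2,2,1), (2,2,2)}
[TSO] allowed = {(0,0,0), (0,0,1), (0,0,2), (0,2,0), (0,2,1), (0,2,2), (2,0,0), (2,0,1), (2,0,2), (2,2,0), (2,2,1), (2,2,2)}
[PSO] allowed = {(0,0,0), (0,0,1), (0,0,2), (0,2,0), (0,2,1), (0,2,2), (2,0,0), (2,0,1), (2,0,2), (2,2,0), (2,2,1), (2,2,2)}
target (0,2,0) ∈ {TSO,PSO}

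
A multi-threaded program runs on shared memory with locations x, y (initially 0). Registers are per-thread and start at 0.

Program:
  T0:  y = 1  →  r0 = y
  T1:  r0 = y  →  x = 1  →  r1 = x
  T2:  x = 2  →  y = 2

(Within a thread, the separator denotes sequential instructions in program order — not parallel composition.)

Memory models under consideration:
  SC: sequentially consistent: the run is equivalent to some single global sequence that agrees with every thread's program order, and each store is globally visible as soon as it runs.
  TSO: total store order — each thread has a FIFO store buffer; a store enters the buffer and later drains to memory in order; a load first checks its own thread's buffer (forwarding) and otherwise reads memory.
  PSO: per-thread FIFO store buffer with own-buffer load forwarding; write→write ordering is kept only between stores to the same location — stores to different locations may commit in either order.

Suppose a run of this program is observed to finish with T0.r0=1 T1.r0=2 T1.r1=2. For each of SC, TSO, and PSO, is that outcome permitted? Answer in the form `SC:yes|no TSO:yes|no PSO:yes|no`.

SC:no TSO:no PSO:yes

outcome vector order: (T0.r0,T1.r0,T1.r1)
SC: 10 outcomes — {(1,0,1) (1,0,2) (1,1,1) (1,1,2) (1,2,1) (2,0,1) (2,0,2) (2,1,1) (2,1,2) (2,2,1)}
TSO: 10 outcomes — {(1,0,1) (1,0,2) (1,1,1) (1,1,2) (1,2,1) (2,0,1) (2,0,2) (2,1,1) (2,1,2) (2,2,1)}
PSO: 12 outcomes — {(1,0,1) (1,0,2) (1,1,1) (1,1,2) (1,2,1) (1,2,2) (2,0,1) (2,0,2) (2,1,1) (2,1,2) (2,2,1) (2,2,2)}
target (1,2,2) ∈ {PSO}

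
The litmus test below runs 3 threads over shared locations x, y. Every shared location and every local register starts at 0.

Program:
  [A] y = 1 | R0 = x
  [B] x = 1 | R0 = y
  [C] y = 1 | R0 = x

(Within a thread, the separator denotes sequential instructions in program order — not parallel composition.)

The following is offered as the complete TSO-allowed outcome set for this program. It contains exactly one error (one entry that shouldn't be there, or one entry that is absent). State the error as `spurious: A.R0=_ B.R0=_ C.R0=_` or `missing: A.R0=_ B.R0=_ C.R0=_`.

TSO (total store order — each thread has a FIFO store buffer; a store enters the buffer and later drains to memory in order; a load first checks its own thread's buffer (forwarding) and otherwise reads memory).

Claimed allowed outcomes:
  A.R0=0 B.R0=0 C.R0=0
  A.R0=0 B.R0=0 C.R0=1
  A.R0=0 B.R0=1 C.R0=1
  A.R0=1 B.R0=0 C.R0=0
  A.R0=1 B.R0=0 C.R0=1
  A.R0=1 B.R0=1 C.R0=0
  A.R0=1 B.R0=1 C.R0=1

outcome vector order: (A.R0,B.R0,C.R0)
under TSO → (0,0,0); (0,0,1); (0,1,0); (0,1,1); (1,0,0); (1,0,1); (1,1,0); (1,1,1)
TSO∖claimed = {(0,1,0)}

missing: A.R0=0 B.R0=1 C.R0=0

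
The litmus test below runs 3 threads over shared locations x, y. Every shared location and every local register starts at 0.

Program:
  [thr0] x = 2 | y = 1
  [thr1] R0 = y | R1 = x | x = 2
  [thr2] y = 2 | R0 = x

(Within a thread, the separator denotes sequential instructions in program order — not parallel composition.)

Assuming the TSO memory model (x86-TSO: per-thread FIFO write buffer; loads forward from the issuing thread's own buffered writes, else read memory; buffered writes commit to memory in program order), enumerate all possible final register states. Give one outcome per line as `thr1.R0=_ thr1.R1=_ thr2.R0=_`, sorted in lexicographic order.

thr1.R0=0 thr1.R1=0 thr2.R0=0
thr1.R0=0 thr1.R1=0 thr2.R0=2
thr1.R0=0 thr1.R1=2 thr2.R0=0
thr1.R0=0 thr1.R1=2 thr2.R0=2
thr1.R0=1 thr1.R1=2 thr2.R0=0
thr1.R0=1 thr1.R1=2 thr2.R0=2
thr1.R0=2 thr1.R1=0 thr2.R0=0
thr1.R0=2 thr1.R1=0 thr2.R0=2
thr1.R0=2 thr1.R1=2 thr2.R0=0
thr1.R0=2 thr1.R1=2 thr2.R0=2

outcome vector order: (thr1.R0,thr1.R1,thr2.R0)
|TSO outcomes| = 10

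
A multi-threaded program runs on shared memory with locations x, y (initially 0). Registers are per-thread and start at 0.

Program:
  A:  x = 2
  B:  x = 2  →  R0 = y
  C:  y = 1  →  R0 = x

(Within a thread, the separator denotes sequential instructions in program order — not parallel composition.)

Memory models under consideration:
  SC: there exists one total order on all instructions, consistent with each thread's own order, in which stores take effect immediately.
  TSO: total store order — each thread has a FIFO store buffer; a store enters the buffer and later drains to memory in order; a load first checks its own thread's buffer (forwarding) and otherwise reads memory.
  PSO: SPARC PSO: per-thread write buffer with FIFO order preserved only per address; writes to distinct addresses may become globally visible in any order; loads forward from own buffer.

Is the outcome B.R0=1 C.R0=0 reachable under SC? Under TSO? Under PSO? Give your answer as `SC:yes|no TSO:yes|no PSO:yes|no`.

SC:yes TSO:yes PSO:yes

outcome vector order: (B.R0,C.R0)
under SC → 0/2, 1/0, 1/2
under TSO → 0/0, 0/2, 1/0, 1/2
under PSO → 0/0, 0/2, 1/0, 1/2
target 1/0 ∈ {SC,TSO,PSO}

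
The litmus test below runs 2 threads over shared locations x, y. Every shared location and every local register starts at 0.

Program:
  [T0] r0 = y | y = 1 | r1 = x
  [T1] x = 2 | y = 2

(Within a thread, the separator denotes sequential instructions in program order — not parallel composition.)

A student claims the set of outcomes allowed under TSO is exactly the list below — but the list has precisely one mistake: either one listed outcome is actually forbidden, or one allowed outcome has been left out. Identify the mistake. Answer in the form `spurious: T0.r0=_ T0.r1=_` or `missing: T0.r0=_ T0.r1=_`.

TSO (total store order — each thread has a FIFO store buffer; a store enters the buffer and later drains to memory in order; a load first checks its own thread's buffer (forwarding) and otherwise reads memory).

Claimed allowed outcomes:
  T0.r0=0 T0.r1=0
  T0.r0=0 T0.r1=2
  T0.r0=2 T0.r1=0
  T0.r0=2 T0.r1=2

spurious: T0.r0=2 T0.r1=0

outcome vector order: (T0.r0,T0.r1)
TSO (3): 0/0; 0/2; 2/2
claimed∖TSO = {2/0}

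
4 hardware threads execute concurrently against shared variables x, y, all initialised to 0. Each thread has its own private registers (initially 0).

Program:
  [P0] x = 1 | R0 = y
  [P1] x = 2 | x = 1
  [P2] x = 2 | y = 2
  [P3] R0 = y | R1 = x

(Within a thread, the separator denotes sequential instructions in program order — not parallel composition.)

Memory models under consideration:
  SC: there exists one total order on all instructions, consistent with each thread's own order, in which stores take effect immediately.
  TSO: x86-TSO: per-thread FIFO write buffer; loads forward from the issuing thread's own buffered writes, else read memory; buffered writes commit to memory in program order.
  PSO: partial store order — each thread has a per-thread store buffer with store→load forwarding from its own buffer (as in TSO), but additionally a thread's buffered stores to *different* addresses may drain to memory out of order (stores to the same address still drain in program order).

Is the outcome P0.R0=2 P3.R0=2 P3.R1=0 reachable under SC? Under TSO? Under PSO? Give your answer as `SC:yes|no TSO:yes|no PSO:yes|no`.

outcome vector order: (P0.R0,P3.R0,P3.R1)
SC: 10 outcomes — {000 001 002 021 022 200 201 202 221 222}
TSO: 10 outcomes — {000 001 002 021 022 200 201 202 221 222}
PSO: 12 outcomes — {000 001 002 020 021 022 200 201 202 220 221 222}
target 220 ∈ {PSO}

SC:no TSO:no PSO:yes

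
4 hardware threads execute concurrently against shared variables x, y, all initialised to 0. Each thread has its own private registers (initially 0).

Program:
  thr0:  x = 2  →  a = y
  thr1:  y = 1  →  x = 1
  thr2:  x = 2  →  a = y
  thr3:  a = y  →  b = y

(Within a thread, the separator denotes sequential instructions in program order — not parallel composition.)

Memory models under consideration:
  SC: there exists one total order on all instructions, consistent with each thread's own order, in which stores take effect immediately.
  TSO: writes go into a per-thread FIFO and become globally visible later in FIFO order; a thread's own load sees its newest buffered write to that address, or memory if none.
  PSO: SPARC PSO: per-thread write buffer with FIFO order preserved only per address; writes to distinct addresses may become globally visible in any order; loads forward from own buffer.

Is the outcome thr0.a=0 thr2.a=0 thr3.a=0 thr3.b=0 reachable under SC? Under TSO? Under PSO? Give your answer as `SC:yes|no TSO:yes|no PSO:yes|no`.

SC:yes TSO:yes PSO:yes

outcome vector order: (thr0.a,thr2.a,thr3.a,thr3.b)
SC: 12 outcomes — {<0 0 0 0>; <0 0 0 1>; <0 0 1 1>; <0 1 0 0>; <0 1 0 1>; <0 1 1 1>; <1 0 0 0>; <1 0 0 1>; <1 0 1 1>; <1 1 0 0>; <1 1 0 1>; <1 1 1 1>}
TSO: 12 outcomes — {<0 0 0 0>; <0 0 0 1>; <0 0 1 1>; <0 1 0 0>; <0 1 0 1>; <0 1 1 1>; <1 0 0 0>; <1 0 0 1>; <1 0 1 1>; <1 1 0 0>; <1 1 0 1>; <1 1 1 1>}
PSO: 12 outcomes — {<0 0 0 0>; <0 0 0 1>; <0 0 1 1>; <0 1 0 0>; <0 1 0 1>; <0 1 1 1>; <1 0 0 0>; <1 0 0 1>; <1 0 1 1>; <1 1 0 0>; <1 1 0 1>; <1 1 1 1>}
target <0 0 0 0> ∈ {SC,TSO,PSO}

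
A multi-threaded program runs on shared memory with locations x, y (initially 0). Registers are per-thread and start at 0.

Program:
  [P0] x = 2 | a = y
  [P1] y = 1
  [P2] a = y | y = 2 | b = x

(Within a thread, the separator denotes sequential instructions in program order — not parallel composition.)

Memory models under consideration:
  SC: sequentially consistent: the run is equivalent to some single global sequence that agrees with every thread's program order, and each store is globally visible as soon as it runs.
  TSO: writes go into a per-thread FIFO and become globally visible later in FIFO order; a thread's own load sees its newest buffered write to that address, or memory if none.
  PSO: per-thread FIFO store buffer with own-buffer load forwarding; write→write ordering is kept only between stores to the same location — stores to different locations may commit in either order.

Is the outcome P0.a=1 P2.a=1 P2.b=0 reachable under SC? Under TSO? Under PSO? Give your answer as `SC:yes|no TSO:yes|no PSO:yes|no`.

SC:no TSO:yes PSO:yes

outcome vector order: (P0.a,P2.a,P2.b)
SC (9): 0/0/2, 0/1/2, 1/0/0, 1/0/2, 1/1/2, 2/0/0, 2/0/2, 2/1/0, 2/1/2
TSO (12): 0/0/0, 0/0/2, 0/1/0, 0/1/2, 1/0/0, 1/0/2, 1/1/0, 1/1/2, 2/0/0, 2/0/2, 2/1/0, 2/1/2
PSO (12): 0/0/0, 0/0/2, 0/1/0, 0/1/2, 1/0/0, 1/0/2, 1/1/0, 1/1/2, 2/0/0, 2/0/2, 2/1/0, 2/1/2
target 1/1/0 ∈ {TSO,PSO}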